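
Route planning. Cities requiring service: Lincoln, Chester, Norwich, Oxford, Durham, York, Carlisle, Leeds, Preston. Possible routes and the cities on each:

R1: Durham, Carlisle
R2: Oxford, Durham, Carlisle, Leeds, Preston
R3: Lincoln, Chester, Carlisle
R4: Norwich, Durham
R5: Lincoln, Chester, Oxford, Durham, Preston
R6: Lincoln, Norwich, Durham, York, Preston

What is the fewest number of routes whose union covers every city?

3

R2, R3, R6 together cover {Lincoln, Chester, Norwich, Oxford, Durham, York, Carlisle, Leeds, Preston} — every city.
No 2 of the 6 routes cover everything (all 15 pairs fall short), so 3 is minimum.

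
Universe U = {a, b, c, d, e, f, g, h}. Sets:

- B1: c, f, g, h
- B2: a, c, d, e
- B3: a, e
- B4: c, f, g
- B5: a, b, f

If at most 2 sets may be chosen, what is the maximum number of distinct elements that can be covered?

7

Choosing B1, B2 covers {a, c, d, e, f, g, h} — 7 elements.
No choice of 2 sets does better; here b is left uncovered.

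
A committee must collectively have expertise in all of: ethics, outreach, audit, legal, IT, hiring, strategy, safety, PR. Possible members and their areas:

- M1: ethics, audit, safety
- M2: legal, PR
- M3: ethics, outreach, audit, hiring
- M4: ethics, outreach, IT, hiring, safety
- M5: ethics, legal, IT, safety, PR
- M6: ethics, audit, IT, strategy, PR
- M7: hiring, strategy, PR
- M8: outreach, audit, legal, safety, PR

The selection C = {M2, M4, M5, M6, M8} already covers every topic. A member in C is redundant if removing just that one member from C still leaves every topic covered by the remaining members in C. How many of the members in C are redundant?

Drop M2: the rest still cover every topic — redundant.
Drop M4: hiring uncovered — not redundant.
Drop M5: the rest still cover every topic — redundant.
Drop M6: strategy uncovered — not redundant.
Drop M8: the rest still cover every topic — redundant.
3 redundant: M2, M5, M8.

3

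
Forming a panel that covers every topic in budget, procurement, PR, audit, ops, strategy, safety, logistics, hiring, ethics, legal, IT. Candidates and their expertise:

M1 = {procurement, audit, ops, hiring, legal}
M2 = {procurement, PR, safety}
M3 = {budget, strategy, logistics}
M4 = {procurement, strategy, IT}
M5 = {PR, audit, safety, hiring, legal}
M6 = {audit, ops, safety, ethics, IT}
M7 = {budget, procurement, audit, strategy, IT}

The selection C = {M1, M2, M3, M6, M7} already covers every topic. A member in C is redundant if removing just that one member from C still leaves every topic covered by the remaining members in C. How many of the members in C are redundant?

Drop M1: hiring, legal uncovered — not redundant.
Drop M2: PR uncovered — not redundant.
Drop M3: logistics uncovered — not redundant.
Drop M6: ethics uncovered — not redundant.
Drop M7: the rest still cover every topic — redundant.
1 redundant: M7.

1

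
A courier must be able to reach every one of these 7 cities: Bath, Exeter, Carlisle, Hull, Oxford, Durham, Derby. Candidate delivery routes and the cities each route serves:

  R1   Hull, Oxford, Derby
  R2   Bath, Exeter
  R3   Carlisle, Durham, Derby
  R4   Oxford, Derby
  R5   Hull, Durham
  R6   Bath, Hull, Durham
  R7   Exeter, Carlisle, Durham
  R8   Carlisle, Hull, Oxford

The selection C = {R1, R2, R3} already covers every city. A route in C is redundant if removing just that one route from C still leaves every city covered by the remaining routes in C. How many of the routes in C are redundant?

0

Drop R1: Hull, Oxford uncovered — not redundant.
Drop R2: Bath, Exeter uncovered — not redundant.
Drop R3: Carlisle, Durham uncovered — not redundant.
None of the routes in C is redundant.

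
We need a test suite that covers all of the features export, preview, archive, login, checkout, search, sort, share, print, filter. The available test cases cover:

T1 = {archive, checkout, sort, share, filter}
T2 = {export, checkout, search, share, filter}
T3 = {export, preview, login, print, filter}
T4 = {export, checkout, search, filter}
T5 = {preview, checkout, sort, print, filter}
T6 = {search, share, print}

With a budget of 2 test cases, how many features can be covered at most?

9

Choosing T1, T3 covers {export, preview, archive, login, checkout, sort, share, print, filter} — 9 features.
No choice of 2 test cases does better; here search is left uncovered.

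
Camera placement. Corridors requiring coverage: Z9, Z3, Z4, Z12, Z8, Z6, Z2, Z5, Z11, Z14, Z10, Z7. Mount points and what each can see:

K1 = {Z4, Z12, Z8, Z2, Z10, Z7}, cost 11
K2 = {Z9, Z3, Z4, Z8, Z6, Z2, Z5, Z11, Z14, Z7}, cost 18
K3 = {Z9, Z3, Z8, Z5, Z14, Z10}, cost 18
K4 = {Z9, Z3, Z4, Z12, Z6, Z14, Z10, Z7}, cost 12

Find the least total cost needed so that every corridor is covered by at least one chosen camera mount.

K1, K2 cover every corridor at cost 11 + 18 = 29.
Any cover uses at least 2 camera mounts; among all covering selections none totals below 29.
Greedy by coverage-per-cost would pick K4, K2 for 30 — worse than the optimum 29.

29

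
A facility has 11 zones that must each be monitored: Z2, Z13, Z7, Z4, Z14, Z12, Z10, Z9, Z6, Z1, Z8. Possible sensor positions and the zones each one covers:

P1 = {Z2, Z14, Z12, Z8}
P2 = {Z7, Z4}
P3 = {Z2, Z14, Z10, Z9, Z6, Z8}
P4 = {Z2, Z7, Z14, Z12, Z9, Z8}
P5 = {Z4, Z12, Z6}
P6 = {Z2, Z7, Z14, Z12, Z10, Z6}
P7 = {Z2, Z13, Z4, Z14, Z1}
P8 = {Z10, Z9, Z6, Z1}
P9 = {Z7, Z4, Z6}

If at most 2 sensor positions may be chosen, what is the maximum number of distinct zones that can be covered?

Choosing P3, P7 covers {Z2, Z13, Z4, Z14, Z10, Z9, Z6, Z1, Z8} — 9 zones.
No choice of 2 sensor positions does better; here Z7, Z12 are left uncovered.

9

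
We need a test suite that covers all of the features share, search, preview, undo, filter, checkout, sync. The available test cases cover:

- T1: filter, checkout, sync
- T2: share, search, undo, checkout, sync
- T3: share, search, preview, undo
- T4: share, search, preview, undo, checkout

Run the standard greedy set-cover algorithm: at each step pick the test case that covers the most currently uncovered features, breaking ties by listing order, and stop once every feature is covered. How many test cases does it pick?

3

Pick 1: T2 covers 5 new features (share, search, undo, checkout, sync).
Pick 2: T1 covers 1 new features (filter).
Pick 3: T3 covers 1 new features (preview).
Greedy uses 3 test cases. (The true minimum is 2.)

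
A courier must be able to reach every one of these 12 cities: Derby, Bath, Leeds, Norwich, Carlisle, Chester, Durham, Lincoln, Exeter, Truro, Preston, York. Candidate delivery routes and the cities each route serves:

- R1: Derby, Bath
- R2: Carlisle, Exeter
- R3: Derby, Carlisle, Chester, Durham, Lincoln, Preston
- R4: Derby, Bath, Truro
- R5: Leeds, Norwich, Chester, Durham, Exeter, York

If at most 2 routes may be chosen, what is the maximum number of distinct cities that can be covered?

10

Choosing R3, R5 covers {Derby, Leeds, Norwich, Carlisle, Chester, Durham, Lincoln, Exeter, Preston, York} — 10 cities.
No choice of 2 routes does better; here Bath, Truro are left uncovered.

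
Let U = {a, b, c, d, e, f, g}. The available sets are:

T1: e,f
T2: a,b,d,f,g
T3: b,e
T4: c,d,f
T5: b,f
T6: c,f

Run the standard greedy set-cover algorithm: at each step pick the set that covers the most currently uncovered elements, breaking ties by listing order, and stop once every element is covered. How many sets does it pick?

3

Pick 1: T2 covers 5 new elements (a, b, d, f, g).
Pick 2: T1 covers 1 new elements (e).
Pick 3: T4 covers 1 new elements (c).
Greedy uses 3 sets.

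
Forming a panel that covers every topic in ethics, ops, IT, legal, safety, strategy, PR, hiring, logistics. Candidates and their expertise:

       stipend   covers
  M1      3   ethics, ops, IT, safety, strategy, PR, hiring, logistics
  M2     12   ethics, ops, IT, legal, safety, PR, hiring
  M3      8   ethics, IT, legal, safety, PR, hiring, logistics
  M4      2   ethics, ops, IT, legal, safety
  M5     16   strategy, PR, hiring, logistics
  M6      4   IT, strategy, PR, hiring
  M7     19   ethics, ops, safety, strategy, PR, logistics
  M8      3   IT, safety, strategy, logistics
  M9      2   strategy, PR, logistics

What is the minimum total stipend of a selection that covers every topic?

M1, M4 cover every topic at stipend 3 + 2 = 5.
Any cover uses at least 2 members; among all covering selections none totals below 5.

5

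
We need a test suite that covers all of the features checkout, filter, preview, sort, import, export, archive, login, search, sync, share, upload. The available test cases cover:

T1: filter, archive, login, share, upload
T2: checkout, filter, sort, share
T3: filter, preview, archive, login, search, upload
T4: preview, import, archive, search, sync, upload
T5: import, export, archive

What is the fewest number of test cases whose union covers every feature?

T1, T2, T4, T5 together cover {checkout, filter, preview, sort, import, export, archive, login, search, sync, share, upload} — every feature.
No 3 of the 5 test cases cover everything (all 10 triples fall short), so 4 is minimum.

4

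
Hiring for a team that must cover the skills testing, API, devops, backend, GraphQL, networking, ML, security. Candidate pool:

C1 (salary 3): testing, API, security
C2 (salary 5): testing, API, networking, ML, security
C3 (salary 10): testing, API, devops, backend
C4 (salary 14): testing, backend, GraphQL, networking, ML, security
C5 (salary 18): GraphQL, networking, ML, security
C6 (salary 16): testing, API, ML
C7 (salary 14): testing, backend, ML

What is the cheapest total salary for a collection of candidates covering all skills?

24

C3, C4 cover every skill at salary 10 + 14 = 24.
Any cover uses at least 2 candidates; among all covering selections none totals below 24.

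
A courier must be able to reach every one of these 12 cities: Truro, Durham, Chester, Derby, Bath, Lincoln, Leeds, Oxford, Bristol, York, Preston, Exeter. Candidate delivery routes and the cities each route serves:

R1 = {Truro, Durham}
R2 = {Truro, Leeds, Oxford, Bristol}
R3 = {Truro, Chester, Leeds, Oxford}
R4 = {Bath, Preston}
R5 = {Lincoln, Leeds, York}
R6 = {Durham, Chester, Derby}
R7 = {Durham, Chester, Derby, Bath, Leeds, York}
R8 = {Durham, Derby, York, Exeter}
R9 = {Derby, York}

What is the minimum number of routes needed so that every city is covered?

5

R2, R3, R4, R5, R8 together cover {Truro, Durham, Chester, Derby, Bath, Lincoln, Leeds, Oxford, Bristol, York, Preston, Exeter} — every city.
No 4 of the 9 routes cover everything (all 126 size-4 selections fall short), so 5 is minimum.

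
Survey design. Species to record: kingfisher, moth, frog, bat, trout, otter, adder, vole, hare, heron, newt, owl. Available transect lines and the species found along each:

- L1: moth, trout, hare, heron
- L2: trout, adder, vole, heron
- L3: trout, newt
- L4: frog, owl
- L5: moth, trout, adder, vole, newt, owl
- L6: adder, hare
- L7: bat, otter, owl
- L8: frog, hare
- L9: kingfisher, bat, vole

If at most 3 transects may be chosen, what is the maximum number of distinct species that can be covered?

10

Choosing L1, L5, L7 covers {moth, bat, trout, otter, adder, vole, hare, heron, newt, owl} — 10 species.
No choice of 3 transects does better; here kingfisher, frog are left uncovered.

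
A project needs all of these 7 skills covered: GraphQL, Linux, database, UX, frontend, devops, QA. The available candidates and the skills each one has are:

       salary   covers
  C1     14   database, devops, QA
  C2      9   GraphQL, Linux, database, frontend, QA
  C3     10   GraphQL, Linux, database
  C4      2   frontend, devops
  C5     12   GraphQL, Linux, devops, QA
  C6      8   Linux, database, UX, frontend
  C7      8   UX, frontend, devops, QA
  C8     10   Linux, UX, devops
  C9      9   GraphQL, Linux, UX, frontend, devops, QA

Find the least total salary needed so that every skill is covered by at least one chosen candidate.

C2, C7 cover every skill at salary 9 + 8 = 17.
Any cover uses at least 2 candidates; among all covering selections none totals below 17.
Greedy by coverage-per-salary would pick C4, C2, C6 for 19 — worse than the optimum 17.

17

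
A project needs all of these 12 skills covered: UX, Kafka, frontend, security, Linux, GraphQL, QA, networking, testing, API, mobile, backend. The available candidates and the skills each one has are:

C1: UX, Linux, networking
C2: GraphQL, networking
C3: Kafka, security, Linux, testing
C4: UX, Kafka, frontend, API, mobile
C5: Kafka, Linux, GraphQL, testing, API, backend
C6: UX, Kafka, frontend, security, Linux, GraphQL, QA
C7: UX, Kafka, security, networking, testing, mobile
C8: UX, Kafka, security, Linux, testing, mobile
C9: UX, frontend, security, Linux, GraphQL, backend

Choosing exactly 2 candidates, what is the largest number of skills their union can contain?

Choosing C5, C6 covers {UX, Kafka, frontend, security, Linux, GraphQL, QA, testing, API, backend} — 10 skills.
No choice of 2 candidates does better; here networking, mobile are left uncovered.

10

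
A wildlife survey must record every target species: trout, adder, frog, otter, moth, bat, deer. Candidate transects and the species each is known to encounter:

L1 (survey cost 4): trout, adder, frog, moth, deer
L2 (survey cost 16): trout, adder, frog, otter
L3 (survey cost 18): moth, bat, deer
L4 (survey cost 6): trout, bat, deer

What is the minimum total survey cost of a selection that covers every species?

L1, L2, L4 cover every species at survey cost 4 + 16 + 6 = 26.
Any cover uses at least 2 transects; among all covering selections none totals below 26.

26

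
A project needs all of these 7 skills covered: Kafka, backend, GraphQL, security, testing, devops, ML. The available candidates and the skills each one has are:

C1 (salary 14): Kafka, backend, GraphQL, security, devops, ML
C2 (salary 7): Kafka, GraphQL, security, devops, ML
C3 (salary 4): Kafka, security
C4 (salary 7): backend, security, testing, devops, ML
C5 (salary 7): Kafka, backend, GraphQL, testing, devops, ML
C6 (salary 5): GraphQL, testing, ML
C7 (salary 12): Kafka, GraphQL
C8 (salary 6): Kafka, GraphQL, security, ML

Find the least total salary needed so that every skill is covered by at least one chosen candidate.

11

C3, C5 cover every skill at salary 4 + 7 = 11.
Any cover uses at least 2 candidates; among all covering selections none totals below 11.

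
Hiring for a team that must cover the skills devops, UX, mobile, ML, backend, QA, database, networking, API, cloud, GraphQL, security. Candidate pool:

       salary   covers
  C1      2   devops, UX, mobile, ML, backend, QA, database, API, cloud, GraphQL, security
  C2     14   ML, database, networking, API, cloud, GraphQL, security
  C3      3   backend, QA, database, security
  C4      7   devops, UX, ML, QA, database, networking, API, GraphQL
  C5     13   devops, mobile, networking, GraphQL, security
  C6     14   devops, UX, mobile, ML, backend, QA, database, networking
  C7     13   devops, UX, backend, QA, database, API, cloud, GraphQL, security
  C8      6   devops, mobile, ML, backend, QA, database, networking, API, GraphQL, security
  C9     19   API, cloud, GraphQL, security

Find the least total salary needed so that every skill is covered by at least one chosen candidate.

8

C1, C8 cover every skill at salary 2 + 6 = 8.
Any cover uses at least 2 candidates; among all covering selections none totals below 8.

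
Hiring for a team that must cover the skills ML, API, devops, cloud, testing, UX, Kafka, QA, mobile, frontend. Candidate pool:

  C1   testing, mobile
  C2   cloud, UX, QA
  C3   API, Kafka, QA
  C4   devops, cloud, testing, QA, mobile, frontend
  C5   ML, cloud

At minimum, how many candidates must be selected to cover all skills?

C2, C3, C4, C5 together cover {ML, API, devops, cloud, testing, UX, Kafka, QA, mobile, frontend} — every skill.
No 3 of the 5 candidates cover everything (all 10 triples fall short), so 4 is minimum.

4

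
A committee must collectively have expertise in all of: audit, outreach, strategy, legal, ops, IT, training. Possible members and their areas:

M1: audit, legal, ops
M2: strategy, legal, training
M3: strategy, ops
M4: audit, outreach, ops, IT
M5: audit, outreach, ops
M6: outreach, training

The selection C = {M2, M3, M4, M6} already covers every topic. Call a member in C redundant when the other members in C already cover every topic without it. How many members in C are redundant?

2

Drop M2: legal uncovered — not redundant.
Drop M3: the rest still cover every topic — redundant.
Drop M4: audit, IT uncovered — not redundant.
Drop M6: the rest still cover every topic — redundant.
2 redundant: M3, M6.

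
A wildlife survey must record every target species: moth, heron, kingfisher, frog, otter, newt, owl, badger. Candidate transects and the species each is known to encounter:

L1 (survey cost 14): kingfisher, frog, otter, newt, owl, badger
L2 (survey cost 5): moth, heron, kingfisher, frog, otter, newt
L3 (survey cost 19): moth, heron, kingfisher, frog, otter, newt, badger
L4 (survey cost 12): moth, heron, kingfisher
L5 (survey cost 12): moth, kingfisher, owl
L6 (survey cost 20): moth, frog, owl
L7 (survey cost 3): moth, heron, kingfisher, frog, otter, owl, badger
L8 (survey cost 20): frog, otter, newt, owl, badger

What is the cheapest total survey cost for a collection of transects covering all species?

8

L2, L7 cover every species at survey cost 5 + 3 = 8.
Any cover uses at least 2 transects; among all covering selections none totals below 8.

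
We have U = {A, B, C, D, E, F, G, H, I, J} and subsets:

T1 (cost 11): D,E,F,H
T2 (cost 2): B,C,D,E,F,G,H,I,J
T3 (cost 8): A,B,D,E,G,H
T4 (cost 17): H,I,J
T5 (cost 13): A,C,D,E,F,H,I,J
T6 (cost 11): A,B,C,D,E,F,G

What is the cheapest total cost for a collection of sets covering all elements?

T2, T3 cover every element at cost 2 + 8 = 10.
Any cover uses at least 2 sets; among all covering selections none totals below 10.

10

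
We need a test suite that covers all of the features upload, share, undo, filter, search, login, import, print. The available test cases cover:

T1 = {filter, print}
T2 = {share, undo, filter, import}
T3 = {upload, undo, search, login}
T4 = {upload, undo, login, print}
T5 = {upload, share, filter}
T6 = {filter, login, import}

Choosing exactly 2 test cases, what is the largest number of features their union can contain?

7

Choosing T2, T3 covers {upload, share, undo, filter, search, login, import} — 7 features.
No choice of 2 test cases does better; here print is left uncovered.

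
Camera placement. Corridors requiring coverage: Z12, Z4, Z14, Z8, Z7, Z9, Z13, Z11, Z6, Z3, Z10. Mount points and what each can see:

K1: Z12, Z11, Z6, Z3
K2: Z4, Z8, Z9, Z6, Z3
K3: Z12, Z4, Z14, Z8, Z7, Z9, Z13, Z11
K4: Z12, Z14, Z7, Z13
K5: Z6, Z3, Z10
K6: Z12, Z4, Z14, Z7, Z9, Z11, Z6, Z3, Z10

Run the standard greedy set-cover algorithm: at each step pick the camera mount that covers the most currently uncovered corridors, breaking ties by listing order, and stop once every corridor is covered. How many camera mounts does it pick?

Pick 1: K6 covers 9 new corridors (Z12, Z4, Z14, Z7, Z9, Z11, Z6, Z3, Z10).
Pick 2: K3 covers 2 new corridors (Z8, Z13).
Greedy uses 2 camera mounts.

2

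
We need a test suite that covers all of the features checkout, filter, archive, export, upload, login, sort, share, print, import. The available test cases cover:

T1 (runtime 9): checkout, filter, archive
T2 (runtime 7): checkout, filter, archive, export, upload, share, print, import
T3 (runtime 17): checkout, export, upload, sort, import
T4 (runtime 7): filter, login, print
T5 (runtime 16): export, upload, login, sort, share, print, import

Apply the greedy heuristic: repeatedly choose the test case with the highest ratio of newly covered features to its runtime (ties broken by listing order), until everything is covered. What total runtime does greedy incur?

Pick 1: T2 adds 8 new (checkout, filter, archive, export, upload, share, print, import) at runtime 7 (ratio 8/7).
Pick 2: T4 adds 1 new (login) at runtime 7 (ratio 1/7).
Pick 3: T5 adds 1 new (sort) at runtime 16 (ratio 1/16).
Greedy total runtime: 7 + 7 + 16 = 30. (The true optimum is 23, so greedy overshoots here.)

30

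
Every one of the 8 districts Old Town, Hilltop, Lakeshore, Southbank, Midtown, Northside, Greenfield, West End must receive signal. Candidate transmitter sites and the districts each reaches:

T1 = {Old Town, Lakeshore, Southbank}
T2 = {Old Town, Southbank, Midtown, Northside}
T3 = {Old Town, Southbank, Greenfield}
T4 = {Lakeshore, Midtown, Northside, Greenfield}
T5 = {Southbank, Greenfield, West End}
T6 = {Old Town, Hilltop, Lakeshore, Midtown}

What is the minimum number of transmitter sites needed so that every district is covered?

3

T2, T5, T6 together cover {Old Town, Hilltop, Lakeshore, Southbank, Midtown, Northside, Greenfield, West End} — every district.
No 2 of the 6 transmitter sites cover everything (all 15 pairs fall short), so 3 is minimum.
Greedy (largest uncovered first) would take T2, T4, T5, T6 — 4 transmitter sites — but 3 suffice.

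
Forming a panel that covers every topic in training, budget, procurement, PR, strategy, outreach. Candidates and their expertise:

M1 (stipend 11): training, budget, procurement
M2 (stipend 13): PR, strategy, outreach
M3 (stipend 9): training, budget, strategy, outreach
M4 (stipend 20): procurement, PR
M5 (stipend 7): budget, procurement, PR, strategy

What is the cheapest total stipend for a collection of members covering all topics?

16

M3, M5 cover every topic at stipend 9 + 7 = 16.
Any cover uses at least 2 members; among all covering selections none totals below 16.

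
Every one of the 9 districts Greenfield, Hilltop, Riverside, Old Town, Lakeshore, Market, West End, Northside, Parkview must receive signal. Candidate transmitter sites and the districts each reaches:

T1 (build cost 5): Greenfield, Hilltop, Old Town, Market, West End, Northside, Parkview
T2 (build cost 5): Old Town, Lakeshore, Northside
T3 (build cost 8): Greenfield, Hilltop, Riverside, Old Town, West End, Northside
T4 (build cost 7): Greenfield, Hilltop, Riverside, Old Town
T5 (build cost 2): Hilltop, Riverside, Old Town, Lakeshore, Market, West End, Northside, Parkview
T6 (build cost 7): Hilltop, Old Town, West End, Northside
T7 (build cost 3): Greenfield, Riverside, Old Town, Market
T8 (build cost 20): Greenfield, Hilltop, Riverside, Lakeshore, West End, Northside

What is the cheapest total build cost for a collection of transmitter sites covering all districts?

T5, T7 cover every district at build cost 2 + 3 = 5.
Any cover uses at least 2 transmitter sites; among all covering selections none totals below 5.

5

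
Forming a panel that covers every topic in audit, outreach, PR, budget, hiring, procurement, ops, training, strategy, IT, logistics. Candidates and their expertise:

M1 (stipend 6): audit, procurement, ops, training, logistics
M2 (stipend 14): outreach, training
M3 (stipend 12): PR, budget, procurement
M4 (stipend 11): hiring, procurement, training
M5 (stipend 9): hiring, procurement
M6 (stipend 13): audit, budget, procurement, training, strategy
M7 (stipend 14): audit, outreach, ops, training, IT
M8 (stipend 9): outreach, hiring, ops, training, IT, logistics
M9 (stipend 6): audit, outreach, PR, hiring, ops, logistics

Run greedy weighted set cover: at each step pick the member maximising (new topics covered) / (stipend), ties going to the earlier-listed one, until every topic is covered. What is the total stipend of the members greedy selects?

34

Pick 1: M9 adds 6 new (audit, outreach, PR, hiring, ops, logistics) at stipend 6 (ratio 6/6).
Pick 2: M1 adds 2 new (procurement, training) at stipend 6 (ratio 2/6).
Pick 3: M6 adds 2 new (budget, strategy) at stipend 13 (ratio 2/13).
Pick 4: M8 adds 1 new (IT) at stipend 9 (ratio 1/9).
Greedy total stipend: 6 + 6 + 13 + 9 = 34. (The true optimum is 28, so greedy overshoots here.)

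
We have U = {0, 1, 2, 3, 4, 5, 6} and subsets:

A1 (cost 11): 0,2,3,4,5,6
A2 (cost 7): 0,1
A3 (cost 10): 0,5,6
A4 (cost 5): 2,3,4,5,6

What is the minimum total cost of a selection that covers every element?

12

A2, A4 cover every element at cost 7 + 5 = 12.
Any cover uses at least 2 sets; among all covering selections none totals below 12.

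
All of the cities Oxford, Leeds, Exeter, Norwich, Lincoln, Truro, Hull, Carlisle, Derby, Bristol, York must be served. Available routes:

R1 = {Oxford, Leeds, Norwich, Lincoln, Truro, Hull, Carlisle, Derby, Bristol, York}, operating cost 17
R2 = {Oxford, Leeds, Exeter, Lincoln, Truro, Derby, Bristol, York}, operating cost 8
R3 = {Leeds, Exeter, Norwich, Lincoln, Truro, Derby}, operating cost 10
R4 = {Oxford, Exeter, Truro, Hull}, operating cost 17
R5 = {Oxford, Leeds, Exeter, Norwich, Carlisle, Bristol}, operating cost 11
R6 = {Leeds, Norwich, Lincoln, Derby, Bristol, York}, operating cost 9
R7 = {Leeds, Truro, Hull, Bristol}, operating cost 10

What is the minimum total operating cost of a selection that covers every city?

R1, R2 cover every city at operating cost 17 + 8 = 25.
Any cover uses at least 2 routes; among all covering selections none totals below 25.
Greedy by coverage-per-operating cost would pick R2, R5, R7 for 29 — worse than the optimum 25.

25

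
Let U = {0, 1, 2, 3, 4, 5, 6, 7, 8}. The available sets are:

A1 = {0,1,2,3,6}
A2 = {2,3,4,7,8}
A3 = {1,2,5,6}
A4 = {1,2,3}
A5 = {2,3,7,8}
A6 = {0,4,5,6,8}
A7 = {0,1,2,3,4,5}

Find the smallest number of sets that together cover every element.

3

A1, A2, A3 together cover {0, 1, 2, 3, 4, 5, 6, 7, 8} — every element.
No 2 of the 7 sets cover everything (all 21 pairs fall short), so 3 is minimum.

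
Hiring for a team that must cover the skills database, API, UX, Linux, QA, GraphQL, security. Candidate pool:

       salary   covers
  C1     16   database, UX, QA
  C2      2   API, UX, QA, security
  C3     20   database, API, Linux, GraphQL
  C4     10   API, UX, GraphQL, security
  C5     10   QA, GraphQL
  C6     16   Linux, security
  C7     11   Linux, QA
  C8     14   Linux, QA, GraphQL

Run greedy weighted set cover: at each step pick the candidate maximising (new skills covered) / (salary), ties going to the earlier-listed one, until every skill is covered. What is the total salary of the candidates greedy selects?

Pick 1: C2 adds 4 new (API, UX, QA, security) at salary 2 (ratio 4/2).
Pick 2: C3 adds 3 new (database, Linux, GraphQL) at salary 20 (ratio 3/20).
Greedy total salary: 2 + 20 = 22.

22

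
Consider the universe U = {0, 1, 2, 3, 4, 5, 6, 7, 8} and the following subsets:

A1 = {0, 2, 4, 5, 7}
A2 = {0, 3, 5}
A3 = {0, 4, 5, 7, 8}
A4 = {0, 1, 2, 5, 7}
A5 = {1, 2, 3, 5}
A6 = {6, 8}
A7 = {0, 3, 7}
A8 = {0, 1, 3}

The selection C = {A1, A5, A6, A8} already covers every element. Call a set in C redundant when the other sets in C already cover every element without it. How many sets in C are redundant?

Drop A1: 4, 7 uncovered — not redundant.
Drop A5: the rest still cover every element — redundant.
Drop A6: 6, 8 uncovered — not redundant.
Drop A8: the rest still cover every element — redundant.
2 redundant: A5, A8.

2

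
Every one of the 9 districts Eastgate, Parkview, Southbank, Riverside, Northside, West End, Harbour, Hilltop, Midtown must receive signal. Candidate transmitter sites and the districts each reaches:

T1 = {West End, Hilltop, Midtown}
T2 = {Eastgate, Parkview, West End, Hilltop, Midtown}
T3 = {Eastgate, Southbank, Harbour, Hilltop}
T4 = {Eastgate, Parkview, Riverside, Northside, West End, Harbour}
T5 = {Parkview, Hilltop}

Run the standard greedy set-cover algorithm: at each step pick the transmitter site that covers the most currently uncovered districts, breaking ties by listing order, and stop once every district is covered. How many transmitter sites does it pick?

Pick 1: T4 covers 6 new districts (Eastgate, Parkview, Riverside, Northside, West End, Harbour).
Pick 2: T1 covers 2 new districts (Hilltop, Midtown).
Pick 3: T3 covers 1 new districts (Southbank).
Greedy uses 3 transmitter sites.

3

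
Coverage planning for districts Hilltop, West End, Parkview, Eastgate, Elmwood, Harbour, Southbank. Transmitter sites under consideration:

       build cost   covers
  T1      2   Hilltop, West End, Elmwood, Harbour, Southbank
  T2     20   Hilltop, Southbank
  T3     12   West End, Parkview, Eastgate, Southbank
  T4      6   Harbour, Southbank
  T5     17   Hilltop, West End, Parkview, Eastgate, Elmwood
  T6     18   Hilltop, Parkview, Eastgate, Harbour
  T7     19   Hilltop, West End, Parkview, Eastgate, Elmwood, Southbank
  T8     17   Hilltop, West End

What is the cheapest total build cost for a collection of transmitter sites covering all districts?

14

T1, T3 cover every district at build cost 2 + 12 = 14.
Any cover uses at least 2 transmitter sites; among all covering selections none totals below 14.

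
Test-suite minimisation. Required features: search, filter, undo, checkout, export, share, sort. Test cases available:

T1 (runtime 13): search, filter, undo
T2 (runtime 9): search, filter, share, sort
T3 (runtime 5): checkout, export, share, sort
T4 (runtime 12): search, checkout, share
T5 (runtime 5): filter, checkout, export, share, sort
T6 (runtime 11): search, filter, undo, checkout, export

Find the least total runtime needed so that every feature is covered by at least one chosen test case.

T3, T6 cover every feature at runtime 5 + 11 = 16.
Any cover uses at least 2 test cases; among all covering selections none totals below 16.

16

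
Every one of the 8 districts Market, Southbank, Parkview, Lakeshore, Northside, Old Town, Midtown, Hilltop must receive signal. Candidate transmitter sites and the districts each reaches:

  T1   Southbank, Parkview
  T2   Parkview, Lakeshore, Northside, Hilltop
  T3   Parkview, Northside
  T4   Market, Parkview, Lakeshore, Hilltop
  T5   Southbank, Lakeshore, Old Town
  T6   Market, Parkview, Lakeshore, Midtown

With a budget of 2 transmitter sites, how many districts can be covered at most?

Choosing T2, T5 covers {Southbank, Parkview, Lakeshore, Northside, Old Town, Hilltop} — 6 districts.
No choice of 2 transmitter sites does better; here Market, Midtown are left uncovered.

6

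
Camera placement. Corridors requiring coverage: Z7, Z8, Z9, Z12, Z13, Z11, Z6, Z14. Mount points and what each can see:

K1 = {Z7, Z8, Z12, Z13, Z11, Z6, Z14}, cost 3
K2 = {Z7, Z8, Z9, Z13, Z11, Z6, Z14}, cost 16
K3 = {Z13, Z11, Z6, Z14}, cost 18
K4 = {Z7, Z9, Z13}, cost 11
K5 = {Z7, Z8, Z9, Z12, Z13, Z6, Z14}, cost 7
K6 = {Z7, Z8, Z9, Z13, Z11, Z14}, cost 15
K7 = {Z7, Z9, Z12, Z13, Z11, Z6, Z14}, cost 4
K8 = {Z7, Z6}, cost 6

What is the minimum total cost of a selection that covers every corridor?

K1, K7 cover every corridor at cost 3 + 4 = 7.
Any cover uses at least 2 camera mounts; among all covering selections none totals below 7.

7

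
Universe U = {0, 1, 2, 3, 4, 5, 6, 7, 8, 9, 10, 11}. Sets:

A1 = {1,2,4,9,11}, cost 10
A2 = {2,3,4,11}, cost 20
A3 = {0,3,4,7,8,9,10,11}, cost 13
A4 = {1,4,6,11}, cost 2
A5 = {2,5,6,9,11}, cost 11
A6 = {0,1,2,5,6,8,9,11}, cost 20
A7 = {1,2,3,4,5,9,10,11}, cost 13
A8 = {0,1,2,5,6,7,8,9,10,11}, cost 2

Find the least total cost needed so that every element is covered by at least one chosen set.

15

A3, A8 cover every element at cost 13 + 2 = 15.
Any cover uses at least 2 sets; among all covering selections none totals below 15.
Greedy by coverage-per-cost would pick A8, A4, A3 for 17 — worse than the optimum 15.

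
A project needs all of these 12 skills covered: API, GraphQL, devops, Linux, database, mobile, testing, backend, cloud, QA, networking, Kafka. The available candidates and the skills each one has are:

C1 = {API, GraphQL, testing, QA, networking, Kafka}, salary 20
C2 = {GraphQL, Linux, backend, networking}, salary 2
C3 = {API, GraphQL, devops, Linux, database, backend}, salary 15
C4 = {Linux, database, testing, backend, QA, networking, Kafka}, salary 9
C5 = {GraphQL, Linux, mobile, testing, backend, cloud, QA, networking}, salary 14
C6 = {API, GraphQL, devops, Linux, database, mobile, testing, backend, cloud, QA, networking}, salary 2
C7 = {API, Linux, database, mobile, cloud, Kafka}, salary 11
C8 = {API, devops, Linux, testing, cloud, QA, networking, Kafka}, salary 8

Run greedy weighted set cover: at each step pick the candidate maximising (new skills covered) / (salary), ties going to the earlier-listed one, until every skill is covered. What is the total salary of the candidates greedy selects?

10

Pick 1: C6 adds 11 new (API, GraphQL, devops, Linux, database, mobile, testing, backend, cloud, QA, networking) at salary 2 (ratio 11/2).
Pick 2: C8 adds 1 new (Kafka) at salary 8 (ratio 1/8).
Greedy total salary: 2 + 8 = 10.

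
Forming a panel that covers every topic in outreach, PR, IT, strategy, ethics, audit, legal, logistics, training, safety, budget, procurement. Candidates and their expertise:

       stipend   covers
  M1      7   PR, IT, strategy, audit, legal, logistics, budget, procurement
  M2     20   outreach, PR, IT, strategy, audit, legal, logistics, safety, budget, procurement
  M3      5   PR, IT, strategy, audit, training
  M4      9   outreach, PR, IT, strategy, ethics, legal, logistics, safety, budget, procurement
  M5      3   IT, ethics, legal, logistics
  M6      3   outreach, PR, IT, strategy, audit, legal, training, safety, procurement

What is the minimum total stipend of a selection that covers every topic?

M4, M6 cover every topic at stipend 9 + 3 = 12.
Any cover uses at least 2 members; among all covering selections none totals below 12.
Greedy by coverage-per-stipend would pick M6, M5, M1 for 13 — worse than the optimum 12.

12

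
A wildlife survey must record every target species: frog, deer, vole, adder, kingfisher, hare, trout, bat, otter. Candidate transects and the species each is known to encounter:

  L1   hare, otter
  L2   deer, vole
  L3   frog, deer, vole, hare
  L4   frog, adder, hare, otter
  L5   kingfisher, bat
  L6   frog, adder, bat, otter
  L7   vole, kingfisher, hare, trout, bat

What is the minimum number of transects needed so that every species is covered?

L2, L4, L7 together cover {frog, deer, vole, adder, kingfisher, hare, trout, bat, otter} — every species.
No 2 of the 7 transects cover everything (all 21 pairs fall short), so 3 is minimum.

3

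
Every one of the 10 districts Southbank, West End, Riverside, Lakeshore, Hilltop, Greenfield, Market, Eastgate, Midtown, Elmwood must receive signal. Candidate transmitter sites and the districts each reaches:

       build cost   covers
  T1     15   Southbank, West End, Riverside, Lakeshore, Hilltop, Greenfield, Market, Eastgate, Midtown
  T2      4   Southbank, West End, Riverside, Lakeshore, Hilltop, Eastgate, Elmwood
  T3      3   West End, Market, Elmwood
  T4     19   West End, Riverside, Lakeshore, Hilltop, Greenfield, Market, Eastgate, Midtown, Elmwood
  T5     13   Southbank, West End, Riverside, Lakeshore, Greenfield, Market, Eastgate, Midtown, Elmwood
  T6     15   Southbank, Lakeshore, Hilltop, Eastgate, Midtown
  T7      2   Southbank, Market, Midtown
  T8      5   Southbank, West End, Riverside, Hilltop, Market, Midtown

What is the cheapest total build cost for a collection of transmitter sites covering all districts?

T2, T5 cover every district at build cost 4 + 13 = 17.
Any cover uses at least 2 transmitter sites; among all covering selections none totals below 17.

17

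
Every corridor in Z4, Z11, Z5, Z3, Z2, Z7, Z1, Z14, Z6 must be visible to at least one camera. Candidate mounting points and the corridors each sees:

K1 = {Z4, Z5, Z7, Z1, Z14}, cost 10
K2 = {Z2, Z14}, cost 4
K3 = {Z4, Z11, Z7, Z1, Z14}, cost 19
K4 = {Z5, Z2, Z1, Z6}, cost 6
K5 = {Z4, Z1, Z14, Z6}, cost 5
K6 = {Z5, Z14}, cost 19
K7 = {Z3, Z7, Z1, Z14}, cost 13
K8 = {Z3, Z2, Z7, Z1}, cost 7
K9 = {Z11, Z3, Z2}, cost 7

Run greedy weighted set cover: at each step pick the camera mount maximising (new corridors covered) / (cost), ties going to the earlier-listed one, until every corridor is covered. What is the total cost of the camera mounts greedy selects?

Pick 1: K5 adds 4 new (Z4, Z1, Z14, Z6) at cost 5 (ratio 4/5).
Pick 2: K8 adds 3 new (Z3, Z2, Z7) at cost 7 (ratio 3/7).
Pick 3: K4 adds 1 new (Z5) at cost 6 (ratio 1/6).
Pick 4: K9 adds 1 new (Z11) at cost 7 (ratio 1/7).
Greedy total cost: 5 + 7 + 6 + 7 = 25. (The true optimum is 22, so greedy overshoots here.)

25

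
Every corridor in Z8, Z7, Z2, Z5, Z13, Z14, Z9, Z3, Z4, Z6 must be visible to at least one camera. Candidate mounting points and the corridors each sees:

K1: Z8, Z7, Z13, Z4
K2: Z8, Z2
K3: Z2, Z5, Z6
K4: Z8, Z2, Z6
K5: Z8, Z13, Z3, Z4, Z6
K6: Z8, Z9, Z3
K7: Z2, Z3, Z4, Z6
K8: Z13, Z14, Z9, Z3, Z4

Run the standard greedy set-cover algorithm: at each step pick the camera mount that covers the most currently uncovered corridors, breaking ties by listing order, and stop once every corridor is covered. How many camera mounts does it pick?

4

Pick 1: K5 covers 5 new corridors (Z8, Z13, Z3, Z4, Z6).
Pick 2: K3 covers 2 new corridors (Z2, Z5).
Pick 3: K8 covers 2 new corridors (Z14, Z9).
Pick 4: K1 covers 1 new corridors (Z7).
Greedy uses 4 camera mounts. (The true minimum is 3.)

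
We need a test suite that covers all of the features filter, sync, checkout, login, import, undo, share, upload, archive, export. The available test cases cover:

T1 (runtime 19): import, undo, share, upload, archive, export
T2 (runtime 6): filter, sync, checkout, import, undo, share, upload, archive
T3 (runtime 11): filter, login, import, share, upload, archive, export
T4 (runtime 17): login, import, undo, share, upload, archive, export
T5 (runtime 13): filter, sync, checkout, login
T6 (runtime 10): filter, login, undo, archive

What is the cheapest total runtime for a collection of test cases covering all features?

17

T2, T3 cover every feature at runtime 6 + 11 = 17.
Any cover uses at least 2 test cases; among all covering selections none totals below 17.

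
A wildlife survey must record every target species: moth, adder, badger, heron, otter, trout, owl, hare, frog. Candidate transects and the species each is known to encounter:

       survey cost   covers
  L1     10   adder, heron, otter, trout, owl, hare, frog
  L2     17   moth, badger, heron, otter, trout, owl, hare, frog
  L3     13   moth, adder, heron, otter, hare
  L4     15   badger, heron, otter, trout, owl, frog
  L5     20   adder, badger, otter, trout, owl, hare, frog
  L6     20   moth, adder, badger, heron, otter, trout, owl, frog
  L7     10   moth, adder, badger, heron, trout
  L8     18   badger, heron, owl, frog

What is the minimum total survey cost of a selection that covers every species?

L1, L7 cover every species at survey cost 10 + 10 = 20.
Any cover uses at least 2 transects; among all covering selections none totals below 20.

20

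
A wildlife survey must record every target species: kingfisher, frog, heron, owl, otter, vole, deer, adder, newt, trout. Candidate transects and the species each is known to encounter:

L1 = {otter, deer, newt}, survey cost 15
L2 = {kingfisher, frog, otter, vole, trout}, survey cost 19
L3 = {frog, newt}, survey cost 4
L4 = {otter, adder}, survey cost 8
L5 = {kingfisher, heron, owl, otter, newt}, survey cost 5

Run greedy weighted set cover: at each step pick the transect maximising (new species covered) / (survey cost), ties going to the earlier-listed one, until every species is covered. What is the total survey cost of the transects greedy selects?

Pick 1: L5 adds 5 new (kingfisher, heron, owl, otter, newt) at survey cost 5 (ratio 5/5).
Pick 2: L3 adds 1 new (frog) at survey cost 4 (ratio 1/4).
Pick 3: L4 adds 1 new (adder) at survey cost 8 (ratio 1/8).
Pick 4: L2 adds 2 new (vole, trout) at survey cost 19 (ratio 2/19).
Pick 5: L1 adds 1 new (deer) at survey cost 15 (ratio 1/15).
Greedy total survey cost: 5 + 4 + 8 + 19 + 15 = 51. (The true optimum is 47, so greedy overshoots here.)

51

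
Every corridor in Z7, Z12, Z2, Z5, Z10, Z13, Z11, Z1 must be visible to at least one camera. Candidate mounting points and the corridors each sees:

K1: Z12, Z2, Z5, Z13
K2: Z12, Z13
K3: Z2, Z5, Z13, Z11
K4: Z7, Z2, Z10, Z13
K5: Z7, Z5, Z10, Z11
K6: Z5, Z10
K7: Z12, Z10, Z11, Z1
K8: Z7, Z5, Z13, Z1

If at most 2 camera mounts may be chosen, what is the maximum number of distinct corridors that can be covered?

Choosing K1, K5 covers {Z7, Z12, Z2, Z5, Z10, Z13, Z11} — 7 corridors.
No choice of 2 camera mounts does better; here Z1 is left uncovered.

7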